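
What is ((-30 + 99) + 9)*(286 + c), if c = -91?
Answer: 15210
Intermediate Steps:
((-30 + 99) + 9)*(286 + c) = ((-30 + 99) + 9)*(286 - 91) = (69 + 9)*195 = 78*195 = 15210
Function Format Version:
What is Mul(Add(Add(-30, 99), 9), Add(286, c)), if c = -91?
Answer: 15210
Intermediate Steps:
Mul(Add(Add(-30, 99), 9), Add(286, c)) = Mul(Add(Add(-30, 99), 9), Add(286, -91)) = Mul(Add(69, 9), 195) = Mul(78, 195) = 15210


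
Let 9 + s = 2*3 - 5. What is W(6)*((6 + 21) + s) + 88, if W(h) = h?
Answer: 202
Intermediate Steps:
s = -8 (s = -9 + (2*3 - 5) = -9 + (6 - 5) = -9 + 1 = -8)
W(6)*((6 + 21) + s) + 88 = 6*((6 + 21) - 8) + 88 = 6*(27 - 8) + 88 = 6*19 + 88 = 114 + 88 = 202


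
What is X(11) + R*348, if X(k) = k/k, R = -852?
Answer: -296495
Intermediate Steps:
X(k) = 1
X(11) + R*348 = 1 - 852*348 = 1 - 296496 = -296495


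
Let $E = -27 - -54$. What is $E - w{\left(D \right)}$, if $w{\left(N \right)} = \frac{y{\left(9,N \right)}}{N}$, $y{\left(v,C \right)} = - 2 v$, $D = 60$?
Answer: $\frac{273}{10} \approx 27.3$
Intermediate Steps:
$w{\left(N \right)} = - \frac{18}{N}$ ($w{\left(N \right)} = \frac{\left(-2\right) 9}{N} = - \frac{18}{N}$)
$E = 27$ ($E = -27 + 54 = 27$)
$E - w{\left(D \right)} = 27 - - \frac{18}{60} = 27 - \left(-18\right) \frac{1}{60} = 27 - - \frac{3}{10} = 27 + \frac{3}{10} = \frac{273}{10}$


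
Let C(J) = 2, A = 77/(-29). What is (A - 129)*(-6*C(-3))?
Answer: 45816/29 ≈ 1579.9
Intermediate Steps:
A = -77/29 (A = 77*(-1/29) = -77/29 ≈ -2.6552)
(A - 129)*(-6*C(-3)) = (-77/29 - 129)*(-6*2) = -3818/29*(-12) = 45816/29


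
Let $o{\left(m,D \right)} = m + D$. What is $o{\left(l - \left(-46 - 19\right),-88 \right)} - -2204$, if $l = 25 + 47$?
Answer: $2253$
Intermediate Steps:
$l = 72$
$o{\left(m,D \right)} = D + m$
$o{\left(l - \left(-46 - 19\right),-88 \right)} - -2204 = \left(-88 + \left(72 - \left(-46 - 19\right)\right)\right) - -2204 = \left(-88 + \left(72 - \left(-46 - 19\right)\right)\right) + 2204 = \left(-88 + \left(72 - -65\right)\right) + 2204 = \left(-88 + \left(72 + 65\right)\right) + 2204 = \left(-88 + 137\right) + 2204 = 49 + 2204 = 2253$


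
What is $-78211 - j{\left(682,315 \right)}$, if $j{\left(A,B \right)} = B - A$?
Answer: $-77844$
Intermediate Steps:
$-78211 - j{\left(682,315 \right)} = -78211 - \left(315 - 682\right) = -78211 - -367 = -78211 + 367 = -77844$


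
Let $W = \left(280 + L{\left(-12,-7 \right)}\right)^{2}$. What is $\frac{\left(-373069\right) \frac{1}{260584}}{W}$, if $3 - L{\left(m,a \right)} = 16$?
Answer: $- \frac{373069}{18576772776} \approx -2.0083 \cdot 10^{-5}$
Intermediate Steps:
$L{\left(m,a \right)} = -13$ ($L{\left(m,a \right)} = 3 - 16 = -13$)
$W = 71289$ ($W = \left(280 - 13\right)^{2} = 267^{2} = 71289$)
$\frac{\left(-373069\right) \frac{1}{260584}}{W} = \frac{\left(-373069\right) \frac{1}{260584}}{71289} = \left(-373069\right) \frac{1}{260584} \cdot \frac{1}{71289} = \left(- \frac{373069}{260584}\right) \frac{1}{71289} = - \frac{373069}{18576772776}$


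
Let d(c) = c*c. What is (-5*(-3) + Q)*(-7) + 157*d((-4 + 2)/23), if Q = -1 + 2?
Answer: -58620/529 ≈ -110.81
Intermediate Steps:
Q = 1
d(c) = c**2
(-5*(-3) + Q)*(-7) + 157*d((-4 + 2)/23) = (-5*(-3) + 1)*(-7) + 157*((-4 + 2)/23)**2 = (15 + 1)*(-7) + 157*(-2*1/23)**2 = 16*(-7) + 157*(-2/23)**2 = -112 + 157*(4/529) = -112 + 628/529 = -58620/529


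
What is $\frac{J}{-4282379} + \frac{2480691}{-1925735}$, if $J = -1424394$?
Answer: $- \frac{7880253664299}{8246727123565} \approx -0.95556$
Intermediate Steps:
$\frac{J}{-4282379} + \frac{2480691}{-1925735} = - \frac{1424394}{-4282379} + \frac{2480691}{-1925735} = \left(-1424394\right) \left(- \frac{1}{4282379}\right) + 2480691 \left(- \frac{1}{1925735}\right) = \frac{1424394}{4282379} - \frac{2480691}{1925735} = - \frac{7880253664299}{8246727123565}$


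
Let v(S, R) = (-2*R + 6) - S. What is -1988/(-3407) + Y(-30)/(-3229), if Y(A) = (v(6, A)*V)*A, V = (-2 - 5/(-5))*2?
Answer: -5845948/11001203 ≈ -0.53139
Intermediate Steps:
v(S, R) = 6 - S - 2*R (v(S, R) = (6 - 2*R) - S = 6 - S - 2*R)
V = -2 (V = (-2 - 5*(-⅕))*2 = (-2 + 1)*2 = -1*2 = -2)
Y(A) = 4*A² (Y(A) = ((6 - 1*6 - 2*A)*(-2))*A = ((6 - 6 - 2*A)*(-2))*A = (-2*A*(-2))*A = (4*A)*A = 4*A²)
-1988/(-3407) + Y(-30)/(-3229) = -1988/(-3407) + (4*(-30)²)/(-3229) = -1988*(-1/3407) + (4*900)*(-1/3229) = 1988/3407 + 3600*(-1/3229) = 1988/3407 - 3600/3229 = -5845948/11001203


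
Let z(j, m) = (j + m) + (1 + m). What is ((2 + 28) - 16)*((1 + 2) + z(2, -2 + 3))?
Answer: 112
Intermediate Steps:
z(j, m) = 1 + j + 2*m
((2 + 28) - 16)*((1 + 2) + z(2, -2 + 3)) = ((2 + 28) - 16)*((1 + 2) + (1 + 2 + 2*(-2 + 3))) = (30 - 16)*(3 + (1 + 2 + 2*1)) = 14*(3 + (1 + 2 + 2)) = 14*(3 + 5) = 14*8 = 112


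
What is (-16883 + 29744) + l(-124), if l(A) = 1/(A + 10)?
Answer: 1466153/114 ≈ 12861.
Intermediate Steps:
l(A) = 1/(10 + A)
(-16883 + 29744) + l(-124) = (-16883 + 29744) + 1/(10 - 124) = 12861 + 1/(-114) = 12861 - 1/114 = 1466153/114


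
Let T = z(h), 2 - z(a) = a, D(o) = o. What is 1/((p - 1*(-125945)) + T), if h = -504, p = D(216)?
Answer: 1/126667 ≈ 7.8947e-6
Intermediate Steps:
p = 216
z(a) = 2 - a
T = 506 (T = 2 - 1*(-504) = 2 + 504 = 506)
1/((p - 1*(-125945)) + T) = 1/((216 - 1*(-125945)) + 506) = 1/((216 + 125945) + 506) = 1/(126161 + 506) = 1/126667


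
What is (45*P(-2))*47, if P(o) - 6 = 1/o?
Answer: 23265/2 ≈ 11633.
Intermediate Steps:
P(o) = 6 + 1/o
(45*P(-2))*47 = (45*(6 + 1/(-2)))*47 = (45*(6 - ½))*47 = (45*(11/2))*47 = (495/2)*47 = 23265/2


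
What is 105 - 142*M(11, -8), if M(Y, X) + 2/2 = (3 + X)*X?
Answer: -5433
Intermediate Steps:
M(Y, X) = -1 + X*(3 + X) (M(Y, X) = -1 + (3 + X)*X = -1 + X*(3 + X))
105 - 142*M(11, -8) = 105 - 142*(-1 + (-8)² + 3*(-8)) = 105 - 142*(-1 + 64 - 24) = 105 - 142*39 = 105 - 5538 = -5433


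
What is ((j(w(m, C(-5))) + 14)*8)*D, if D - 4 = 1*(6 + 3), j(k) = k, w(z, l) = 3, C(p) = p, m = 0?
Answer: 1768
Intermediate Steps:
D = 13 (D = 4 + 1*(6 + 3) = 4 + 1*9 = 4 + 9 = 13)
((j(w(m, C(-5))) + 14)*8)*D = ((3 + 14)*8)*13 = (17*8)*13 = 136*13 = 1768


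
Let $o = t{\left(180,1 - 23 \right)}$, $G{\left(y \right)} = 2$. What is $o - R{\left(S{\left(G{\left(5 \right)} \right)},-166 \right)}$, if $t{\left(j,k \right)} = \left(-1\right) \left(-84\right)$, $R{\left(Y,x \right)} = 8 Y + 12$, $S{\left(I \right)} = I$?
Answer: $56$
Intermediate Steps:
$R{\left(Y,x \right)} = 12 + 8 Y$
$t{\left(j,k \right)} = 84$
$o = 84$
$o - R{\left(S{\left(G{\left(5 \right)} \right)},-166 \right)} = 84 - \left(12 + 8 \cdot 2\right) = 84 - \left(12 + 16\right) = 84 - 28 = 56$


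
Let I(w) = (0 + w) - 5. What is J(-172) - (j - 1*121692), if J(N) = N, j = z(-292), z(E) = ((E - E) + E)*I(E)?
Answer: 34796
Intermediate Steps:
I(w) = -5 + w (I(w) = w - 5 = -5 + w)
z(E) = E*(-5 + E) (z(E) = ((E - E) + E)*(-5 + E) = (0 + E)*(-5 + E) = E*(-5 + E))
j = 86724 (j = -292*(-5 - 292) = -292*(-297) = 86724)
J(-172) - (j - 1*121692) = -172 - (86724 - 1*121692) = -172 - (86724 - 121692) = -172 - 1*(-34968) = -172 + 34968 = 34796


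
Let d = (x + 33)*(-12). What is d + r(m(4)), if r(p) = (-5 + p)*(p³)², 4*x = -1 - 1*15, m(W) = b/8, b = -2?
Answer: -5701653/16384 ≈ -348.00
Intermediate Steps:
m(W) = -¼ (m(W) = -2/8 = -2*⅛ = -¼)
x = -4 (x = (-1 - 1*15)/4 = (-1 - 15)/4 = (¼)*(-16) = -4)
r(p) = p⁶*(-5 + p) (r(p) = (-5 + p)*p⁶ = p⁶*(-5 + p))
d = -348 (d = (-4 + 33)*(-12) = 29*(-12) = -348)
d + r(m(4)) = -348 + (-¼)⁶*(-5 - ¼) = -348 + (1/4096)*(-21/4) = -348 - 21/16384 = -5701653/16384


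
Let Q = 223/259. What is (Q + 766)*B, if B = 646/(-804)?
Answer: -64153291/104118 ≈ -616.16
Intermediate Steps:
B = -323/402 (B = 646*(-1/804) = -323/402 ≈ -0.80348)
Q = 223/259 (Q = 223*(1/259) = 223/259 ≈ 0.86100)
(Q + 766)*B = (223/259 + 766)*(-323/402) = (198617/259)*(-323/402) = -64153291/104118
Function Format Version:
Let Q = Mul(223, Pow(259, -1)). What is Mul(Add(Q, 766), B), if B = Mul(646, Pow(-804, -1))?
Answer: Rational(-64153291, 104118) ≈ -616.16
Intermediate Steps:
B = Rational(-323, 402) (B = Mul(646, Rational(-1, 804)) = Rational(-323, 402) ≈ -0.80348)
Q = Rational(223, 259) (Q = Mul(223, Rational(1, 259)) = Rational(223, 259) ≈ 0.86100)
Mul(Add(Q, 766), B) = Mul(Add(Rational(223, 259), 766), Rational(-323, 402)) = Mul(Rational(198617, 259), Rational(-323, 402)) = Rational(-64153291, 104118)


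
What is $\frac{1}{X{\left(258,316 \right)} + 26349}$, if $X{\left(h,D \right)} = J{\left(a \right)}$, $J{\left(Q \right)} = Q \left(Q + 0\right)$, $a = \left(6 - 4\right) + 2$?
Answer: $\frac{1}{26365} \approx 3.7929 \cdot 10^{-5}$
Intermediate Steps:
$a = 4$ ($a = 2 + 2 = 4$)
$J{\left(Q \right)} = Q^{2}$ ($J{\left(Q \right)} = Q Q = Q^{2}$)
$X{\left(h,D \right)} = 16$ ($X{\left(h,D \right)} = 4^{2} = 16$)
$\frac{1}{X{\left(258,316 \right)} + 26349} = \frac{1}{16 + 26349} = \frac{1}{26365}$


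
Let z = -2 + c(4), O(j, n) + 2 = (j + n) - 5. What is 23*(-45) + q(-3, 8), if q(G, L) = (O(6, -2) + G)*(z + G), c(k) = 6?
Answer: -1041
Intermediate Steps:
O(j, n) = -7 + j + n (O(j, n) = -2 + ((j + n) - 5) = -2 + (-5 + j + n) = -7 + j + n)
z = 4 (z = -2 + 6 = 4)
q(G, L) = (-3 + G)*(4 + G) (q(G, L) = ((-7 + 6 - 2) + G)*(4 + G) = (-3 + G)*(4 + G))
23*(-45) + q(-3, 8) = 23*(-45) + (-12 - 3 + (-3)²) = -1035 + (-12 - 3 + 9) = -1035 - 6 = -1041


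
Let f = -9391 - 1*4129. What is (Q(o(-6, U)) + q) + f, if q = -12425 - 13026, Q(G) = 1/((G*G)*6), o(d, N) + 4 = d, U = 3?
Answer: -23382599/600 ≈ -38971.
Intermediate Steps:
o(d, N) = -4 + d
f = -13520 (f = -9391 - 4129 = -13520)
Q(G) = 1/(6*G²) (Q(G) = 1/(G²*6) = 1/(6*G²))
q = -25451
(Q(o(-6, U)) + q) + f = (1/(6*(-4 - 6)²) - 25451) - 13520 = ((⅙)/(-10)² - 25451) - 13520 = ((⅙)*(1/100) - 25451) - 13520 = (1/600 - 25451) - 13520 = -15270599/600 - 13520 = -23382599/600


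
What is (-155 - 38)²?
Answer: 37249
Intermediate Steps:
(-155 - 38)² = (-193)² = 37249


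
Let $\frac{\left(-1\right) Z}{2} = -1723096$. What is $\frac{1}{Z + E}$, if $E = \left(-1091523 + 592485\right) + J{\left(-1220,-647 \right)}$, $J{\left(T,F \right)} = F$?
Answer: $\frac{1}{2946507} \approx 3.3938 \cdot 10^{-7}$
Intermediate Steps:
$Z = 3446192$ ($Z = \left(-2\right) \left(-1723096\right) = 3446192$)
$E = -499685$ ($E = \left(-1091523 + 592485\right) - 647 = -499038 - 647 = -499685$)
$\frac{1}{Z + E} = \frac{1}{3446192 - 499685} = \frac{1}{2946507}$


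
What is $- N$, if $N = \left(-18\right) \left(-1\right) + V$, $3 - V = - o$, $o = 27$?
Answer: $-48$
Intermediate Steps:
$V = 30$ ($V = 3 - \left(-1\right) 27 = 3 - -27 = 3 + 27 = 30$)
$N = 48$ ($N = \left(-18\right) \left(-1\right) + 30 = 18 + 30 = 48$)
$- N = \left(-1\right) 48 = -48$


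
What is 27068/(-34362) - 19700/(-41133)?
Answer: -72742774/235568691 ≈ -0.30880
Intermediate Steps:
27068/(-34362) - 19700/(-41133) = 27068*(-1/34362) - 19700*(-1/41133) = -13534/17181 + 19700/41133 = -72742774/235568691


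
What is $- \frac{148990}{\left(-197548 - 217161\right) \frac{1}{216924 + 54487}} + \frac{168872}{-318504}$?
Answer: $\frac{1609930424353289}{16510809417} \approx 97508.0$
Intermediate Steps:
$- \frac{148990}{\left(-197548 - 217161\right) \frac{1}{216924 + 54487}} + \frac{168872}{-318504} = - \frac{148990}{\left(-414709\right) \frac{1}{271411}} + 168872 \left(- \frac{1}{318504}\right) = - \frac{148990}{\left(-414709\right) \frac{1}{271411}} - \frac{21109}{39813} = - \frac{148990}{- \frac{414709}{271411}} - \frac{21109}{39813} = \left(-148990\right) \left(- \frac{271411}{414709}\right) - \frac{21109}{39813} = \frac{40437524890}{414709} - \frac{21109}{39813} = \frac{1609930424353289}{16510809417}$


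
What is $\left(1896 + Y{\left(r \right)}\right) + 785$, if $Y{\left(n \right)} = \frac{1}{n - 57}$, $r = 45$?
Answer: $\frac{32171}{12} \approx 2680.9$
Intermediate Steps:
$Y{\left(n \right)} = \frac{1}{-57 + n}$
$\left(1896 + Y{\left(r \right)}\right) + 785 = \left(1896 + \frac{1}{-57 + 45}\right) + 785 = \left(1896 + \frac{1}{-12}\right) + 785 = \left(1896 - \frac{1}{12}\right) + 785 = \frac{22751}{12} + 785 = \frac{32171}{12}$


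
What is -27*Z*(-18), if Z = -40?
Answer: -19440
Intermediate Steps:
-27*Z*(-18) = -27*(-40)*(-18) = 1080*(-18) = -19440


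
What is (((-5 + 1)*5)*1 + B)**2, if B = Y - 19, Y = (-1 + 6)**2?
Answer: 196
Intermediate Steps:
Y = 25 (Y = 5**2 = 25)
B = 6 (B = 25 - 19 = 6)
(((-5 + 1)*5)*1 + B)**2 = (((-5 + 1)*5)*1 + 6)**2 = (-4*5*1 + 6)**2 = (-20*1 + 6)**2 = (-20 + 6)**2 = (-14)**2 = 196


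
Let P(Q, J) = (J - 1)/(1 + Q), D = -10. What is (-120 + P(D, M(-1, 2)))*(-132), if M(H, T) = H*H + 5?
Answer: 47740/3 ≈ 15913.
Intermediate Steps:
M(H, T) = 5 + H² (M(H, T) = H² + 5 = 5 + H²)
P(Q, J) = (-1 + J)/(1 + Q)
(-120 + P(D, M(-1, 2)))*(-132) = (-120 + (-1 + (5 + (-1)²))/(1 - 10))*(-132) = (-120 + (-1 + (5 + 1))/(-9))*(-132) = (-120 - (-1 + 6)/9)*(-132) = (-120 - ⅑*5)*(-132) = (-120 - 5/9)*(-132) = -1085/9*(-132) = 47740/3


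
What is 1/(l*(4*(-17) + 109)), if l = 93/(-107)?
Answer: -107/3813 ≈ -0.028062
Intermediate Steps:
l = -93/107 (l = 93*(-1/107) = -93/107 ≈ -0.86916)
1/(l*(4*(-17) + 109)) = 1/(-93*(4*(-17) + 109)/107) = 1/(-93*(-68 + 109)/107) = 1/(-93/107*41) = 1/(-3813/107) = -107/3813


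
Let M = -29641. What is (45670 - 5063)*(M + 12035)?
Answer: -714926842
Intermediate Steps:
(45670 - 5063)*(M + 12035) = (45670 - 5063)*(-29641 + 12035) = 40607*(-17606) = -714926842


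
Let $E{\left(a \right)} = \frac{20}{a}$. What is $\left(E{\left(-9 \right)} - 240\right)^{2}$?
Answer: $\frac{4752400}{81} \approx 58672.0$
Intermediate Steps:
$\left(E{\left(-9 \right)} - 240\right)^{2} = \left(\frac{20}{-9} - 240\right)^{2} = \left(20 \left(- \frac{1}{9}\right) - 240\right)^{2} = \left(- \frac{20}{9} - 240\right)^{2} = \left(- \frac{2180}{9}\right)^{2} = \frac{4752400}{81}$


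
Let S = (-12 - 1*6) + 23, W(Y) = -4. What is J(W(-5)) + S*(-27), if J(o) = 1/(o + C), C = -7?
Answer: -1486/11 ≈ -135.09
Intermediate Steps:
S = 5 (S = (-12 - 6) + 23 = -18 + 23 = 5)
J(o) = 1/(-7 + o) (J(o) = 1/(o - 7) = 1/(-7 + o))
J(W(-5)) + S*(-27) = 1/(-7 - 4) + 5*(-27) = 1/(-11) - 135 = -1/11 - 135 = -1486/11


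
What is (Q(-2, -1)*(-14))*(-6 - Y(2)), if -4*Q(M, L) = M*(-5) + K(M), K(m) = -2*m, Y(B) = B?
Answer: -392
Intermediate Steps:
Q(M, L) = 7*M/4 (Q(M, L) = -(M*(-5) - 2*M)/4 = -(-5*M - 2*M)/4 = -(-7)*M/4 = 7*M/4)
(Q(-2, -1)*(-14))*(-6 - Y(2)) = (((7/4)*(-2))*(-14))*(-6 - 1*2) = (-7/2*(-14))*(-6 - 2) = 49*(-8) = -392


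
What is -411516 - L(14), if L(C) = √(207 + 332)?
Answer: -411516 - 7*√11 ≈ -4.1154e+5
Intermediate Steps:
L(C) = 7*√11 (L(C) = √539 = 7*√11)
-411516 - L(14) = -411516 - 7*√11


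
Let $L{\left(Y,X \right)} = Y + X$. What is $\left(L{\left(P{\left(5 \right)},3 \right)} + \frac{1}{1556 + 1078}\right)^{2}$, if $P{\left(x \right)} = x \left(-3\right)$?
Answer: $\frac{999002449}{6937956} \approx 143.99$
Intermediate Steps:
$P{\left(x \right)} = - 3 x$
$L{\left(Y,X \right)} = X + Y$
$\left(L{\left(P{\left(5 \right)},3 \right)} + \frac{1}{1556 + 1078}\right)^{2} = \left(\left(3 - 15\right) + \frac{1}{1556 + 1078}\right)^{2} = \left(\left(3 - 15\right) + \frac{1}{2634}\right)^{2} = \left(-12 + \frac{1}{2634}\right)^{2} = \left(- \frac{31607}{2634}\right)^{2} = \frac{999002449}{6937956}$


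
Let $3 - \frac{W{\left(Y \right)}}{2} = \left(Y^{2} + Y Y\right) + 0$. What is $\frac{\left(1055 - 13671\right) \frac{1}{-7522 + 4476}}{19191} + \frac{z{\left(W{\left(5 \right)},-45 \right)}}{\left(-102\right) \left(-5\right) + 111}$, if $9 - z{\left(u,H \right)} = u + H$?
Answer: $\frac{1443215144}{6050173851} \approx 0.23854$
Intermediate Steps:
$W{\left(Y \right)} = 6 - 4 Y^{2}$ ($W{\left(Y \right)} = 6 - 2 \left(\left(Y^{2} + Y Y\right) + 0\right) = 6 - 2 \left(\left(Y^{2} + Y^{2}\right) + 0\right) = 6 - 2 \left(2 Y^{2} + 0\right) = 6 - 2 \cdot 2 Y^{2} = 6 - 4 Y^{2}$)
$z{\left(u,H \right)} = 9 - H - u$ ($z{\left(u,H \right)} = 9 - \left(u + H\right) = 9 - \left(H + u\right) = 9 - H - u$)
$\frac{\left(1055 - 13671\right) \frac{1}{-7522 + 4476}}{19191} + \frac{z{\left(W{\left(5 \right)},-45 \right)}}{\left(-102\right) \left(-5\right) + 111} = \frac{\left(1055 - 13671\right) \frac{1}{-7522 + 4476}}{19191} + \frac{9 - -45 - \left(6 - 4 \cdot 5^{2}\right)}{\left(-102\right) \left(-5\right) + 111} = - \frac{12616}{-3046} \cdot \frac{1}{19191} + \frac{9 + 45 - \left(6 - 100\right)}{510 + 111} = \left(-12616\right) \left(- \frac{1}{3046}\right) \frac{1}{19191} + \frac{9 + 45 - \left(6 - 100\right)}{621} = \frac{6308}{1523} \cdot \frac{1}{19191} + \left(9 + 45 - -94\right) \frac{1}{621} = \frac{6308}{29227893} + \left(9 + 45 + 94\right) \frac{1}{621} = \frac{6308}{29227893} + 148 \cdot \frac{1}{621} = \frac{6308}{29227893} + \frac{148}{621} = \frac{1443215144}{6050173851}$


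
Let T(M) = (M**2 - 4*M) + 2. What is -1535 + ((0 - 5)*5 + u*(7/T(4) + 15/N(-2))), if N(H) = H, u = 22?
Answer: -1648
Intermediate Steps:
T(M) = 2 + M**2 - 4*M
-1535 + ((0 - 5)*5 + u*(7/T(4) + 15/N(-2))) = -1535 + ((0 - 5)*5 + 22*(7/(2 + 4**2 - 4*4) + 15/(-2))) = -1535 + (-5*5 + 22*(7/(2 + 16 - 16) + 15*(-1/2))) = -1535 + (-25 + 22*(7/2 - 15/2)) = -1535 + (-25 + 22*(-4)) = -1535 + (-25 - 88) = -1535 - 113 = -1648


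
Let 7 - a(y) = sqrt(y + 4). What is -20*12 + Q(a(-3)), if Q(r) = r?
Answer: -234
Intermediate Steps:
a(y) = 7 - sqrt(4 + y) (a(y) = 7 - sqrt(y + 4) = 7 - sqrt(4 + y))
-20*12 + Q(a(-3)) = -20*12 + (7 - sqrt(4 - 3)) = -240 + (7 - sqrt(1)) = -240 + (7 - 1*1) = -240 + (7 - 1) = -240 + 6 = -234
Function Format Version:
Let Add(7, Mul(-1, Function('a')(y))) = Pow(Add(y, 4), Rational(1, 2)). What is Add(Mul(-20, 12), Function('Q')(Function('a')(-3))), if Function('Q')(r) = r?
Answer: -234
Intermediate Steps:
Function('a')(y) = Add(7, Mul(-1, Pow(Add(4, y), Rational(1, 2)))) (Function('a')(y) = Add(7, Mul(-1, Pow(Add(y, 4), Rational(1, 2)))) = Add(7, Mul(-1, Pow(Add(4, y), Rational(1, 2)))))
Add(Mul(-20, 12), Function('Q')(Function('a')(-3))) = Add(Mul(-20, 12), Add(7, Mul(-1, Pow(Add(4, -3), Rational(1, 2))))) = Add(-240, Add(7, Mul(-1, Pow(1, Rational(1, 2))))) = Add(-240, Add(7, Mul(-1, 1))) = Add(-240, Add(7, -1)) = Add(-240, 6) = -234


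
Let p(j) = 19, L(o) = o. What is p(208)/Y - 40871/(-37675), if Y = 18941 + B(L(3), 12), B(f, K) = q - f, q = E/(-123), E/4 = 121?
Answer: 19054421933/17548186150 ≈ 1.0858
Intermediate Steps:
E = 484 (E = 4*121 = 484)
q = -484/123 (q = 484/(-123) = 484*(-1/123) = -484/123 ≈ -3.9350)
B(f, K) = -484/123 - f
Y = 2328890/123 (Y = 18941 + (-484/123 - 1*3) = 18941 + (-484/123 - 3) = 18941 - 853/123 = 2328890/123 ≈ 18934.)
p(208)/Y - 40871/(-37675) = 19/(2328890/123) - 40871/(-37675) = 19*(123/2328890) - 40871*(-1/37675) = 2337/2328890 + 40871/37675 = 19054421933/17548186150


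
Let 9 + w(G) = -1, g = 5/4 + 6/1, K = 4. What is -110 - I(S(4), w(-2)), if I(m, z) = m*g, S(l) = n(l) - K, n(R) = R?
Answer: -110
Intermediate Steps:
g = 29/4 (g = 5*(1/4) + 6*1 = 5/4 + 6 = 29/4 ≈ 7.2500)
w(G) = -10 (w(G) = -9 - 1 = -10)
S(l) = -4 + l (S(l) = l - 1*4 = l - 4 = -4 + l)
I(m, z) = 29*m/4 (I(m, z) = m*(29/4) = 29*m/4)
-110 - I(S(4), w(-2)) = -110 - 29*(-4 + 4)/4 = -110 - 29*0/4 = -110 - 1*0 = -110 + 0 = -110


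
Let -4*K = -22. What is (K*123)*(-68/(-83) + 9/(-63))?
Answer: 531729/1162 ≈ 457.60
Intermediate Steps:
K = 11/2 (K = -¼*(-22) = 11/2 ≈ 5.5000)
(K*123)*(-68/(-83) + 9/(-63)) = ((11/2)*123)*(-68/(-83) + 9/(-63)) = 1353*(-68*(-1/83) + 9*(-1/63))/2 = 1353*(68/83 - ⅐)/2 = (1353/2)*(393/581) = 531729/1162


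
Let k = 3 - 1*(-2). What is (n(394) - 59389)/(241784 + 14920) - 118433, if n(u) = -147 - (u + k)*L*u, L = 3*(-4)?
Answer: -3800049737/32088 ≈ -1.1843e+5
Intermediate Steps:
k = 5 (k = 3 + 2 = 5)
L = -12
n(u) = -147 - u*(-60 - 12*u) (n(u) = -147 - (u + 5)*(-12)*u = -147 - (5 + u)*(-12)*u = -147 - (-60 - 12*u)*u = -147 - u*(-60 - 12*u))
(n(394) - 59389)/(241784 + 14920) - 118433 = ((-147 + 12*394² + 60*394) - 59389)/(241784 + 14920) - 118433 = ((-147 + 12*155236 + 23640) - 59389)/256704 - 118433 = ((-147 + 1862832 + 23640) - 59389)*(1/256704) - 118433 = (1886325 - 59389)*(1/256704) - 118433 = 1826936*(1/256704) - 118433 = 228367/32088 - 118433 = -3800049737/32088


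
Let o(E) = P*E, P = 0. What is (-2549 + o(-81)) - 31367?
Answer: -33916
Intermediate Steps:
o(E) = 0 (o(E) = 0*E = 0)
(-2549 + o(-81)) - 31367 = (-2549 + 0) - 31367 = -2549 - 31367 = -33916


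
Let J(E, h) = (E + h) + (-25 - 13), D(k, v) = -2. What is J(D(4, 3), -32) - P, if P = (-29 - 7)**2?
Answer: -1368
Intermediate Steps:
J(E, h) = -38 + E + h (J(E, h) = (E + h) - 38 = -38 + E + h)
P = 1296 (P = (-36)**2 = 1296)
J(D(4, 3), -32) - P = (-38 - 2 - 32) - 1*1296 = -72 - 1296 = -1368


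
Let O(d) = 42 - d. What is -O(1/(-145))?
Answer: -6091/145 ≈ -42.007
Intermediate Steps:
-O(1/(-145)) = -(42 - 1/(-145)) = -(42 - 1*(-1/145)) = -(42 + 1/145) = -1*6091/145 = -6091/145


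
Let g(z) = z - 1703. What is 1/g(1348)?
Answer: -1/355 ≈ -0.0028169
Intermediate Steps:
g(z) = -1703 + z
1/g(1348) = 1/(-1703 + 1348) = 1/(-355) = -1/355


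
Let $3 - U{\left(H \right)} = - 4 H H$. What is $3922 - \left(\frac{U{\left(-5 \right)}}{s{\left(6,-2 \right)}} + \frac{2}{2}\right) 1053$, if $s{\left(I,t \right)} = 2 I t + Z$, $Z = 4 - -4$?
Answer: $\frac{154363}{16} \approx 9647.7$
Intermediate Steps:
$Z = 8$ ($Z = 4 + 4 = 8$)
$s{\left(I,t \right)} = 8 + 2 I t$ ($s{\left(I,t \right)} = 2 I t + 8 = 8 + 2 I t$)
$U{\left(H \right)} = 3 + 4 H^{2}$ ($U{\left(H \right)} = 3 - - 4 H H = 3 - - 4 H^{2} = 3 + 4 H^{2}$)
$3922 - \left(\frac{U{\left(-5 \right)}}{s{\left(6,-2 \right)}} + \frac{2}{2}\right) 1053 = 3922 - \left(\frac{3 + 4 \left(-5\right)^{2}}{8 + 2 \cdot 6 \left(-2\right)} + \frac{2}{2}\right) 1053 = 3922 - \left(\frac{3 + 4 \cdot 25}{8 - 24} + 2 \cdot \frac{1}{2}\right) 1053 = 3922 - \left(\frac{3 + 100}{-16} + 1\right) 1053 = 3922 - \left(103 \left(- \frac{1}{16}\right) + 1\right) 1053 = 3922 - \left(- \frac{103}{16} + 1\right) 1053 = 3922 - \left(- \frac{87}{16}\right) 1053 = 3922 - - \frac{91611}{16} = 3922 + \frac{91611}{16} = \frac{154363}{16}$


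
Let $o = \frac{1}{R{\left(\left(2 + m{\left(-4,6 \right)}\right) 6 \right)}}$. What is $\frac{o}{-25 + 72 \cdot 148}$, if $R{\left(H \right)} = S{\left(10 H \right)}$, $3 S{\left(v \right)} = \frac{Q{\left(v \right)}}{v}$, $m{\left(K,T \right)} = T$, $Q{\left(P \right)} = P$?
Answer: $\frac{3}{10631} \approx 0.00028219$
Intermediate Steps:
$S{\left(v \right)} = \frac{1}{3}$ ($S{\left(v \right)} = \frac{v \frac{1}{v}}{3} = \frac{1}{3} \cdot 1 = \frac{1}{3}$)
$R{\left(H \right)} = \frac{1}{3}$
$o = 3$ ($o = \frac{1}{\frac{1}{3}} = 3$)
$\frac{o}{-25 + 72 \cdot 148} = \frac{3}{-25 + 72 \cdot 148} = \frac{3}{-25 + 10656} = \frac{3}{10631}$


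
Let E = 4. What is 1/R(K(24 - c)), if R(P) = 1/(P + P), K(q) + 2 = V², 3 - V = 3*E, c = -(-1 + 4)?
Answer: 158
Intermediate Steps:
c = -3 (c = -1*3 = -3)
V = -9 (V = 3 - 3*4 = 3 - 1*12 = 3 - 12 = -9)
K(q) = 79 (K(q) = -2 + (-9)² = -2 + 81 = 79)
R(P) = 1/(2*P)
1/R(K(24 - c)) = 1/((½)/79) = 1/((½)*(1/79)) = 1/(1/158) = 158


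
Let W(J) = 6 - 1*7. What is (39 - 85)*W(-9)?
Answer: 46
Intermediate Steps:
W(J) = -1 (W(J) = 6 - 7 = -1)
(39 - 85)*W(-9) = (39 - 85)*(-1) = -46*(-1) = 46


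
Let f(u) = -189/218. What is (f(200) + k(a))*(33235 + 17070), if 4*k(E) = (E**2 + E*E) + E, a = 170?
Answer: 79461174340/109 ≈ 7.2900e+8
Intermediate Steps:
f(u) = -189/218 (f(u) = -189*1/218 = -189/218)
k(E) = E**2/2 + E/4 (k(E) = ((E**2 + E*E) + E)/4 = ((E**2 + E**2) + E)/4 = (2*E**2 + E)/4 = (E + 2*E**2)/4 = E**2/2 + E/4)
(f(200) + k(a))*(33235 + 17070) = (-189/218 + (1/4)*170*(1 + 2*170))*(33235 + 17070) = (-189/218 + (1/4)*170*(1 + 340))*50305 = (-189/218 + (1/4)*170*341)*50305 = (-189/218 + 28985/2)*50305 = (1579588/109)*50305 = 79461174340/109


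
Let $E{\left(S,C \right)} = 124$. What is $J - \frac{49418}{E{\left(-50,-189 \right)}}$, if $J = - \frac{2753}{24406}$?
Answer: $- \frac{150804635}{378293} \approx -398.65$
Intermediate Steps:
$J = - \frac{2753}{24406}$ ($J = \left(-2753\right) \frac{1}{24406} = - \frac{2753}{24406} \approx -0.1128$)
$J - \frac{49418}{E{\left(-50,-189 \right)}} = - \frac{2753}{24406} - \frac{49418}{124} = - \frac{2753}{24406} - 49418 \cdot \frac{1}{124} = - \frac{2753}{24406} - \frac{24709}{62} = - \frac{150804635}{378293}$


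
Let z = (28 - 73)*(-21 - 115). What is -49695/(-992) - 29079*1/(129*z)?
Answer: 181501677/3625760 ≈ 50.059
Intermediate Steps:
z = 6120 (z = -45*(-136) = 6120)
-49695/(-992) - 29079*1/(129*z) = -49695/(-992) - 29079/(6120*129) = -49695*(-1/992) - 29079/789480 = 49695/992 - 29079*1/789480 = 49695/992 - 1077/29240 = 181501677/3625760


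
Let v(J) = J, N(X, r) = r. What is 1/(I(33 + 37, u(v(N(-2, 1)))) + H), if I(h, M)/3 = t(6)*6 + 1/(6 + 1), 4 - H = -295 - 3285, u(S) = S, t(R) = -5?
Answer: 7/24461 ≈ 0.00028617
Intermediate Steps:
H = 3584 (H = 4 - (-295 - 3285) = 4 - 1*(-3580) = 4 + 3580 = 3584)
I(h, M) = -627/7 (I(h, M) = 3*(-5*6 + 1/(6 + 1)) = 3*(-30 + 1/7) = 3*(-209/7) = -627/7)
1/(I(33 + 37, u(v(N(-2, 1)))) + H) = 1/(-627/7 + 3584) = 1/(24461/7) = 7/24461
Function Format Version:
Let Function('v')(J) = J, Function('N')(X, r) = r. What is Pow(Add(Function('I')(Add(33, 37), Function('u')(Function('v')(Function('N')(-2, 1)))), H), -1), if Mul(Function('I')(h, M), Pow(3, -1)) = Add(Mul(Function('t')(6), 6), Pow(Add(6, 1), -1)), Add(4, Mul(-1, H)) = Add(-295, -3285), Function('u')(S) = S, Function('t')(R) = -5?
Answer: Rational(7, 24461) ≈ 0.00028617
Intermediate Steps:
H = 3584 (H = Add(4, Mul(-1, Add(-295, -3285))) = Add(4, Mul(-1, -3580)) = Add(4, 3580) = 3584)
Function('I')(h, M) = Rational(-627, 7) (Function('I')(h, M) = Mul(3, Add(Mul(-5, 6), Pow(Add(6, 1), -1))) = Mul(3, Add(-30, Pow(7, -1))) = Mul(3, Add(-30, Rational(1, 7))) = Mul(3, Rational(-209, 7)) = Rational(-627, 7))
Pow(Add(Function('I')(Add(33, 37), Function('u')(Function('v')(Function('N')(-2, 1)))), H), -1) = Pow(Add(Rational(-627, 7), 3584), -1) = Pow(Rational(24461, 7), -1) = Rational(7, 24461)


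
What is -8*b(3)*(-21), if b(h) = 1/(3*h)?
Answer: 56/3 ≈ 18.667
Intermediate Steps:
b(h) = 1/(3*h)
-8*b(3)*(-21) = -8/(3*3)*(-21) = -8*⅑*(-21) = -8/9*(-21) = 56/3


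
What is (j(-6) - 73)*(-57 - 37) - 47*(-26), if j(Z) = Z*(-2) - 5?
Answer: 7426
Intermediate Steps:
j(Z) = -5 - 2*Z (j(Z) = -2*Z - 5 = -5 - 2*Z)
(j(-6) - 73)*(-57 - 37) - 47*(-26) = ((-5 - 2*(-6)) - 73)*(-57 - 37) - 47*(-26) = ((-5 + 12) - 73)*(-94) + 1222 = (7 - 73)*(-94) + 1222 = -66*(-94) + 1222 = 6204 + 1222 = 7426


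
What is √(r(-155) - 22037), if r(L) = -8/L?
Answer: I*√529437685/155 ≈ 148.45*I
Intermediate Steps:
√(r(-155) - 22037) = √(-8/(-155) - 22037) = √(-8*(-1/155) - 22037) = √(8/155 - 22037) = √(-3415727/155) = I*√529437685/155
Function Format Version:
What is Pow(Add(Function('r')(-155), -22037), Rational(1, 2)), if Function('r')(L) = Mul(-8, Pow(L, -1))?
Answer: Mul(Rational(1, 155), I, Pow(529437685, Rational(1, 2))) ≈ Mul(148.45, I)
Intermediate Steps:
Pow(Add(Function('r')(-155), -22037), Rational(1, 2)) = Pow(Add(Mul(-8, Pow(-155, -1)), -22037), Rational(1, 2)) = Pow(Add(Mul(-8, Rational(-1, 155)), -22037), Rational(1, 2)) = Pow(Add(Rational(8, 155), -22037), Rational(1, 2)) = Pow(Rational(-3415727, 155), Rational(1, 2)) = Mul(Rational(1, 155), I, Pow(529437685, Rational(1, 2)))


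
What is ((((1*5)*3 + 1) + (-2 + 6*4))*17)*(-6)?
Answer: -3876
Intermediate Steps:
((((1*5)*3 + 1) + (-2 + 6*4))*17)*(-6) = (((5*3 + 1) + (-2 + 24))*17)*(-6) = (((15 + 1) + 22)*17)*(-6) = ((16 + 22)*17)*(-6) = (38*17)*(-6) = 646*(-6) = -3876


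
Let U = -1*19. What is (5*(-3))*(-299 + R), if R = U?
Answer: 4770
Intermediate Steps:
U = -19
R = -19
(5*(-3))*(-299 + R) = (5*(-3))*(-299 - 19) = -15*(-318) = 4770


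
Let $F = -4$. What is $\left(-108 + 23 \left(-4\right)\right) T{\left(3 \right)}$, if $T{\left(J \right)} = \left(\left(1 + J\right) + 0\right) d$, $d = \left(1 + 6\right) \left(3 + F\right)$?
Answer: $5600$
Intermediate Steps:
$d = -7$ ($d = \left(1 + 6\right) \left(3 - 4\right) = 7 \left(-1\right) = -7$)
$T{\left(J \right)} = -7 - 7 J$ ($T{\left(J \right)} = \left(\left(1 + J\right) + 0\right) \left(-7\right) = \left(1 + J\right) \left(-7\right) = -7 - 7 J$)
$\left(-108 + 23 \left(-4\right)\right) T{\left(3 \right)} = \left(-108 + 23 \left(-4\right)\right) \left(-7 - 21\right) = \left(-108 - 92\right) \left(-7 - 21\right) = \left(-200\right) \left(-28\right) = 5600$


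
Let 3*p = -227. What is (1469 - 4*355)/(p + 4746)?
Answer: 147/14011 ≈ 0.010492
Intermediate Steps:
p = -227/3 (p = (⅓)*(-227) = -227/3 ≈ -75.667)
(1469 - 4*355)/(p + 4746) = (1469 - 4*355)/(-227/3 + 4746) = (1469 - 1420)/(14011/3) = 49*(3/14011) = 147/14011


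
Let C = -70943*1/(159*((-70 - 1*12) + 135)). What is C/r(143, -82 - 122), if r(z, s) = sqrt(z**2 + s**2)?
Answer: -70943*sqrt(62065)/523021755 ≈ -0.033792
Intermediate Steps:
C = -70943/8427 (C = -70943*1/(159*((-70 - 12) + 135)) = -70943*1/(159*(-82 + 135)) = -70943/(53*159) = -70943/8427 ≈ -8.4185)
r(z, s) = sqrt(s**2 + z**2)
C/r(143, -82 - 122) = -70943/(8427*sqrt((-82 - 122)**2 + 143**2)) = -70943/(8427*sqrt((-204)**2 + 20449)) = -70943/(8427*sqrt(41616 + 20449)) = -70943*sqrt(62065)/62065/8427 = -70943*sqrt(62065)/523021755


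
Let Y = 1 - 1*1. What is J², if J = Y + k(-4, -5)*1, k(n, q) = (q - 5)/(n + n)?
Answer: 25/16 ≈ 1.5625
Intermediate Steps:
Y = 0 (Y = 1 - 1 = 0)
k(n, q) = (-5 + q)/(2*n) (k(n, q) = (-5 + q)/((2*n)) = (-5 + q)*(1/(2*n)) = (-5 + q)/(2*n))
J = 5/4 (J = 0 + ((½)*(-5 - 5)/(-4))*1 = 0 + ((½)*(-¼)*(-10))*1 = 0 + (5/4)*1 = 0 + 5/4 = 5/4 ≈ 1.2500)
J² = (5/4)² = 25/16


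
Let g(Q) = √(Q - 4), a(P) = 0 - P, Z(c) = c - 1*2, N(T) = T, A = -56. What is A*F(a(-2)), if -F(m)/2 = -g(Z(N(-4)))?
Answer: -112*I*√10 ≈ -354.18*I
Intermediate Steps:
Z(c) = -2 + c (Z(c) = c - 2 = -2 + c)
a(P) = -P
g(Q) = √(-4 + Q)
F(m) = 2*I*√10 (F(m) = -(-2)*√(-4 + (-2 - 4)) = -(-2)*√(-4 - 6) = -(-2)*√(-10) = -(-2)*I*√10 = 2*I*√10)
A*F(a(-2)) = -112*I*√10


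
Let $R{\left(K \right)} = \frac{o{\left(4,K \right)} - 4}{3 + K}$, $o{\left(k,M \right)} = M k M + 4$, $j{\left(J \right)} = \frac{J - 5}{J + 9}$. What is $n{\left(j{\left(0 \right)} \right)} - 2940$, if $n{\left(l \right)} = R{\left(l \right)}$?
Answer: $- \frac{291010}{99} \approx -2939.5$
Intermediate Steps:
$j{\left(J \right)} = \frac{-5 + J}{9 + J}$
$o{\left(k,M \right)} = 4 + k M^{2}$ ($o{\left(k,M \right)} = k M^{2} + 4 = 4 + k M^{2}$)
$R{\left(K \right)} = \frac{4 K^{2}}{3 + K}$ ($R{\left(K \right)} = \frac{\left(4 + 4 K^{2}\right) - 4}{3 + K} = \frac{4 K^{2}}{3 + K}$)
$n{\left(l \right)} = \frac{4 l^{2}}{3 + l}$
$n{\left(j{\left(0 \right)} \right)} - 2940 = \frac{4 \left(\frac{-5 + 0}{9 + 0}\right)^{2}}{3 + \frac{-5 + 0}{9 + 0}} - 2940 = \frac{4 \left(\frac{1}{9} \left(-5\right)\right)^{2}}{3 + \frac{1}{9} \left(-5\right)} - 2940 = \frac{4 \left(- \frac{5}{9}\right)^{2}}{3 - \frac{5}{9}} - 2940 = 4 \cdot \frac{25}{81} \frac{1}{\frac{22}{9}} - 2940 = 4 \cdot \frac{25}{81} \cdot \frac{9}{22} - 2940 = \frac{50}{99} - 2940 = - \frac{291010}{99}$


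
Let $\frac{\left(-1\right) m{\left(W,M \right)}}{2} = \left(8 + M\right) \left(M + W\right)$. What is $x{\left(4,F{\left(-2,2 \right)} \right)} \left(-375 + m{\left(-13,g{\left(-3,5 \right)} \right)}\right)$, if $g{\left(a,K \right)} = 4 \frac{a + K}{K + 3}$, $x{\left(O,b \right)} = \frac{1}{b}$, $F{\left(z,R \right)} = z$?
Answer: $\frac{159}{2} \approx 79.5$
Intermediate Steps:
$g{\left(a,K \right)} = \frac{4 \left(K + a\right)}{3 + K}$ ($g{\left(a,K \right)} = 4 \frac{K + a}{3 + K} = \frac{4 \left(K + a\right)}{3 + K}$)
$m{\left(W,M \right)} = - 2 \left(8 + M\right) \left(M + W\right)$
$x{\left(4,F{\left(-2,2 \right)} \right)} \left(-375 + m{\left(-13,g{\left(-3,5 \right)} \right)}\right) = \frac{-375 - \left(-208 + 2 \frac{16 \left(5 - 3\right)^{2}}{\left(3 + 5\right)^{2}} + 2 \frac{4 \left(5 - 3\right)}{3 + 5} \left(-13\right) + 16 \cdot 4 \frac{1}{3 + 5} \left(5 - 3\right)\right)}{-2} = - \frac{-375 - \left(-208 + 2 \cdot 1^{2} + 2 \cdot 4 \cdot \frac{1}{8} \cdot 2 \left(-13\right) + 16 \cdot 4 \cdot \frac{1}{8} \cdot 2\right)}{2} = - \frac{-375 - \left(-192 - 26 + 2\right)}{2} = - \frac{-375 + \left(-16 + 208 - 2 + 26\right)}{2} = - \frac{-375 + 216}{2} = \left(- \frac{1}{2}\right) \left(-159\right) = \frac{159}{2}$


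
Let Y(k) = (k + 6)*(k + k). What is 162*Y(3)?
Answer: 8748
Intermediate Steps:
Y(k) = 2*k*(6 + k) (Y(k) = (6 + k)*(2*k) = 2*k*(6 + k))
162*Y(3) = 162*(2*3*(6 + 3)) = 162*(2*3*9) = 162*54 = 8748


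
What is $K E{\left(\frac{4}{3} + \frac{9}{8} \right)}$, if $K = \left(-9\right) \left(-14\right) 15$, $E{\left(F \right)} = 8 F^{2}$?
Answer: $\frac{365505}{4} \approx 91376.0$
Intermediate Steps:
$K = 1890$ ($K = 126 \cdot 15 = 1890$)
$K E{\left(\frac{4}{3} + \frac{9}{8} \right)} = 1890 \cdot 8 \left(\frac{4}{3} + \frac{9}{8}\right)^{2} = 1890 \cdot 8 \left(\frac{59}{24}\right)^{2} = 1890 \cdot 8 \cdot \frac{3481}{576} = 1890 \cdot \frac{3481}{72} = \frac{365505}{4}$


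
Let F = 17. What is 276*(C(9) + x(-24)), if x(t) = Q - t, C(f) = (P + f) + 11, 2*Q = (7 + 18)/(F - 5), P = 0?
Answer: 24863/2 ≈ 12432.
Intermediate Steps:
Q = 25/24 (Q = ((7 + 18)/(17 - 5))/2 = (25/12)/2 = (25*(1/12))/2 = (½)*(25/12) = 25/24 ≈ 1.0417)
C(f) = 11 + f (C(f) = (0 + f) + 11 = f + 11 = 11 + f)
x(t) = 25/24 - t
276*(C(9) + x(-24)) = 276*((11 + 9) + (25/24 - 1*(-24))) = 276*(20 + (25/24 + 24)) = 276*(20 + 601/24) = 276*(1081/24) = 24863/2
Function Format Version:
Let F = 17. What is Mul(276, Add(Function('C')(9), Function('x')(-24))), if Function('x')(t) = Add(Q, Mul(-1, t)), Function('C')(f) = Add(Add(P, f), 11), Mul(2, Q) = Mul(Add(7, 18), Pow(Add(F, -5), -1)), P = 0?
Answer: Rational(24863, 2) ≈ 12432.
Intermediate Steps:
Q = Rational(25, 24) (Q = Mul(Rational(1, 2), Mul(Add(7, 18), Pow(Add(17, -5), -1))) = Mul(Rational(1, 2), Mul(25, Pow(12, -1))) = Mul(Rational(1, 2), Mul(25, Rational(1, 12))) = Mul(Rational(1, 2), Rational(25, 12)) = Rational(25, 24) ≈ 1.0417)
Function('C')(f) = Add(11, f) (Function('C')(f) = Add(Add(0, f), 11) = Add(f, 11) = Add(11, f))
Function('x')(t) = Add(Rational(25, 24), Mul(-1, t))
Mul(276, Add(Function('C')(9), Function('x')(-24))) = Mul(276, Add(Add(11, 9), Add(Rational(25, 24), Mul(-1, -24)))) = Mul(276, Add(20, Add(Rational(25, 24), 24))) = Mul(276, Add(20, Rational(601, 24))) = Mul(276, Rational(1081, 24)) = Rational(24863, 2)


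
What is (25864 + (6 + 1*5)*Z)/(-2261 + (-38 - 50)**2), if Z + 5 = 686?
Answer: 33355/5483 ≈ 6.0834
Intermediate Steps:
Z = 681 (Z = -5 + 686 = 681)
(25864 + (6 + 1*5)*Z)/(-2261 + (-38 - 50)**2) = (25864 + (6 + 1*5)*681)/(-2261 + (-38 - 50)**2) = (25864 + (6 + 5)*681)/(-2261 + (-88)**2) = (25864 + 11*681)/(-2261 + 7744) = (25864 + 7491)/5483 = 33355*(1/5483) = 33355/5483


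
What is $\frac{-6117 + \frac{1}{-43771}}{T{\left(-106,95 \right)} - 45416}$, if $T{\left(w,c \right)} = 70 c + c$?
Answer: $\frac{267747208}{1692668341} \approx 0.15818$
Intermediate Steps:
$T{\left(w,c \right)} = 71 c$
$\frac{-6117 + \frac{1}{-43771}}{T{\left(-106,95 \right)} - 45416} = \frac{-6117 + \frac{1}{-43771}}{71 \cdot 95 - 45416} = \frac{-6117 - \frac{1}{43771}}{6745 - 45416} = - \frac{267747208}{43771 \left(-38671\right)} = \left(- \frac{267747208}{43771}\right) \left(- \frac{1}{38671}\right) = \frac{267747208}{1692668341}$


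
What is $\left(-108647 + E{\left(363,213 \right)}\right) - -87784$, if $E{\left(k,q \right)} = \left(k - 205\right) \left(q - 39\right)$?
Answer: $6629$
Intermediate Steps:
$E{\left(k,q \right)} = \left(-205 + k\right) \left(-39 + q\right)$
$\left(-108647 + E{\left(363,213 \right)}\right) - -87784 = \left(-108647 + \left(7995 - 43665 - 14157 + 363 \cdot 213\right)\right) - -87784 = \left(-108647 + \left(7995 - 43665 - 14157 + 77319\right)\right) + 87784 = \left(-108647 + 27492\right) + 87784 = -81155 + 87784 = 6629$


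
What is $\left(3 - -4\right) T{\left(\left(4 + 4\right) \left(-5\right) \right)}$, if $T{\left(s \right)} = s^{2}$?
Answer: $11200$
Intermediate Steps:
$\left(3 - -4\right) T{\left(\left(4 + 4\right) \left(-5\right) \right)} = \left(3 - -4\right) \left(\left(4 + 4\right) \left(-5\right)\right)^{2} = \left(3 + 4\right) \left(8 \left(-5\right)\right)^{2} = 7 \left(-40\right)^{2} = 7 \cdot 1600 = 11200$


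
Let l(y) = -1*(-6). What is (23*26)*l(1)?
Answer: 3588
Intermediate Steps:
l(y) = 6
(23*26)*l(1) = (23*26)*6 = 598*6 = 3588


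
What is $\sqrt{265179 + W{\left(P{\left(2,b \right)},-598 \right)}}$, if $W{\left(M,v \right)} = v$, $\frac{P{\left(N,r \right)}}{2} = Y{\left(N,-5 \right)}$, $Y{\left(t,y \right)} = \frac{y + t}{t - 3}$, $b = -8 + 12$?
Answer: $\sqrt{264581} \approx 514.37$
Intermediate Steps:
$b = 4$
$Y{\left(t,y \right)} = \frac{t + y}{-3 + t}$
$P{\left(N,r \right)} = \frac{2 \left(-5 + N\right)}{-3 + N}$ ($P{\left(N,r \right)} = 2 \frac{N - 5}{-3 + N} = 2 \frac{-5 + N}{-3 + N} = \frac{2 \left(-5 + N\right)}{-3 + N}$)
$\sqrt{265179 + W{\left(P{\left(2,b \right)},-598 \right)}} = \sqrt{265179 - 598} = \sqrt{264581}$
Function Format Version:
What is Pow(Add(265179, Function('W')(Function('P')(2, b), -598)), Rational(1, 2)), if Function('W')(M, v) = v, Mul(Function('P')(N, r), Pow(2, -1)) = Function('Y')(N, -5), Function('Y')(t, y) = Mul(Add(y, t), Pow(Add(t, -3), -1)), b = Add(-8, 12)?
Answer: Pow(264581, Rational(1, 2)) ≈ 514.37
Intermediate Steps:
b = 4
Function('Y')(t, y) = Mul(Pow(Add(-3, t), -1), Add(t, y)) (Function('Y')(t, y) = Mul(Add(t, y), Pow(Add(-3, t), -1)) = Mul(Pow(Add(-3, t), -1), Add(t, y)))
Function('P')(N, r) = Mul(2, Pow(Add(-3, N), -1), Add(-5, N)) (Function('P')(N, r) = Mul(2, Mul(Pow(Add(-3, N), -1), Add(N, -5))) = Mul(2, Mul(Pow(Add(-3, N), -1), Add(-5, N))) = Mul(2, Pow(Add(-3, N), -1), Add(-5, N)))
Pow(Add(265179, Function('W')(Function('P')(2, b), -598)), Rational(1, 2)) = Pow(Add(265179, -598), Rational(1, 2)) = Pow(264581, Rational(1, 2))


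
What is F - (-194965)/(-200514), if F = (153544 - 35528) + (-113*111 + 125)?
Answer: 21173682407/200514 ≈ 1.0560e+5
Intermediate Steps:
F = 105598 (F = 118016 + (-12543 + 125) = 118016 - 12418 = 105598)
F - (-194965)/(-200514) = 105598 - (-194965)/(-200514) = 105598 - (-194965)*(-1)/200514 = 105598 - 1*194965/200514 = 105598 - 194965/200514 = 21173682407/200514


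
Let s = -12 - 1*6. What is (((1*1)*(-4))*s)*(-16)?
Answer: -1152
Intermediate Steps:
s = -18 (s = -12 - 6 = -18)
(((1*1)*(-4))*s)*(-16) = (((1*1)*(-4))*(-18))*(-16) = ((1*(-4))*(-18))*(-16) = -4*(-18)*(-16) = 72*(-16) = -1152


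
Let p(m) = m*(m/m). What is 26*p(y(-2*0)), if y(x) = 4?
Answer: 104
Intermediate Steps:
p(m) = m (p(m) = m*1 = m)
26*p(y(-2*0)) = 26*4 = 104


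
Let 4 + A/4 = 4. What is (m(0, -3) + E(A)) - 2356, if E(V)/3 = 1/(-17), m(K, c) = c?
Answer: -40106/17 ≈ -2359.2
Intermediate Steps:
A = 0 (A = -16 + 4*4 = -16 + 16 = 0)
E(V) = -3/17 (E(V) = 3/(-17) = 3*(-1/17) = -3/17)
(m(0, -3) + E(A)) - 2356 = (-3 - 3/17) - 2356 = -54/17 - 2356 = -40106/17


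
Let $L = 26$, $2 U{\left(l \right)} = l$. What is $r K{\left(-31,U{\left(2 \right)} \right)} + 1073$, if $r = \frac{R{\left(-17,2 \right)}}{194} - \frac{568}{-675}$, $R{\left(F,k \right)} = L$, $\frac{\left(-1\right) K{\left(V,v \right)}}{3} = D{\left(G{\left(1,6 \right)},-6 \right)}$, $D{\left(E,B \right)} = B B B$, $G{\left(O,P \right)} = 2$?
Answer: $\frac{4134929}{2425} \approx 1705.1$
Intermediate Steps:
$U{\left(l \right)} = \frac{l}{2}$
$D{\left(E,B \right)} = B^{3}$ ($D{\left(E,B \right)} = B^{2} B = B^{3}$)
$K{\left(V,v \right)} = 648$ ($K{\left(V,v \right)} = - 3 \left(-6\right)^{3} = \left(-3\right) \left(-216\right) = 648$)
$R{\left(F,k \right)} = 26$
$r = \frac{63871}{65475}$ ($r = \frac{26}{194} - \frac{568}{-675} = 26 \cdot \frac{1}{194} - - \frac{568}{675} = \frac{13}{97} + \frac{568}{675} = \frac{63871}{65475} \approx 0.9755$)
$r K{\left(-31,U{\left(2 \right)} \right)} + 1073 = \frac{63871}{65475} \cdot 648 + 1073 = \frac{1532904}{2425} + 1073 = \frac{4134929}{2425}$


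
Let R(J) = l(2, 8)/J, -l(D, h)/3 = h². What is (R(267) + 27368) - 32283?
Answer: -437499/89 ≈ -4915.7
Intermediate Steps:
l(D, h) = -3*h²
R(J) = -192/J (R(J) = (-3*8²)/J = (-3*64)/J = -192/J)
(R(267) + 27368) - 32283 = (-192/267 + 27368) - 32283 = (-192*1/267 + 27368) - 32283 = (-64/89 + 27368) - 32283 = 2435688/89 - 32283 = -437499/89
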